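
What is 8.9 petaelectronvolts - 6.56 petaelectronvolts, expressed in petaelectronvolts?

2.34 petaelectronvolts

In petaelectronvolts:
  8.9 petaelectronvolts → 8.9
  6.56 petaelectronvolts → 6.56
Difference: 8.9 - 6.56 = 2.34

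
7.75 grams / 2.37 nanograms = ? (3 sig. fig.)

(7.75) / (2.37 × 10^-9) = 3.27 × 10^9

3270000000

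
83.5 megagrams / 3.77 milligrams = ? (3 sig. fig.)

(83.5 × 10⁶) / (3.77 × 10⁻³) = 22.15 × 10⁹

22100000000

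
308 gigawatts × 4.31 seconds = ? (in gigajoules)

308 × 10^9 × 4.31 = 1327.48 × 10^9 J

1327.48 gigajoules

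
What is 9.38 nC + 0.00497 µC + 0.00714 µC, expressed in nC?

21.49 nC

In nC:
  9.38 nC → 9.38
  0.00497 µC = 0.00497 × 10^3 nC = 4.97
  0.00714 µC = 0.00714 × 10^3 nC = 7.14
Sum: 9.38 + 4.97 + 7.14 = 21.49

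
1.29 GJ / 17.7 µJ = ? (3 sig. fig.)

72900000000000

(1.29 × 10^9) / (17.7 × 10^-6) = 0.07288 × 10^15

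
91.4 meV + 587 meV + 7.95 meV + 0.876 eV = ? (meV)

In meV:
  91.4 meV → 91.4
  587 meV → 587
  7.95 meV → 7.95
  0.876 eV = 0.876 × 10^3 meV = 876
Sum: 91.4 + 587 + 7.95 + 876 = 1562.35

1562.35 meV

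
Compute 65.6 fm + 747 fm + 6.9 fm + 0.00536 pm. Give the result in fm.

824.86 fm

In fm:
  65.6 fm → 65.6
  747 fm → 747
  6.9 fm → 6.9
  0.00536 pm = 0.00536 × 10^3 fm = 5.36
Sum: 65.6 + 747 + 6.9 + 5.36 = 824.86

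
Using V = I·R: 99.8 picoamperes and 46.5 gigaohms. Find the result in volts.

4.6407 volts

99.8 × 10⁻¹² × 46.5 × 10⁹ = 4640.7 × 10⁻³ V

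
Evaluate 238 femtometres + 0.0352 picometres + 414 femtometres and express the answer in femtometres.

In femtometres:
  238 femtometres → 238
  0.0352 picometres = 0.0352 × 10^3 femtometres = 35.2
  414 femtometres → 414
Sum: 238 + 35.2 + 414 = 687.2

687.2 femtometres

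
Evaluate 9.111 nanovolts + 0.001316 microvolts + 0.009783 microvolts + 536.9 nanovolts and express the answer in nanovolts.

557.11 nanovolts

In nanovolts:
  9.111 nanovolts → 9.111
  0.001316 microvolts = 0.001316e3 nanovolts = 1.316
  0.009783 microvolts = 0.009783e3 nanovolts = 9.783
  536.9 nanovolts → 536.9
Sum: 9.111 + 1.316 + 9.783 + 536.9 = 557.11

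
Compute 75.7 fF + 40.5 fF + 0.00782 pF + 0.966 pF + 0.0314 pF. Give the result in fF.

In fF:
  75.7 fF → 75.7
  40.5 fF → 40.5
  0.00782 pF = 0.00782 × 10³ fF = 7.82
  0.966 pF = 0.966 × 10³ fF = 966
  0.0314 pF = 0.0314 × 10³ fF = 31.4
Sum: 75.7 + 40.5 + 7.82 + 966 + 31.4 = 1121.42

1121.42 fF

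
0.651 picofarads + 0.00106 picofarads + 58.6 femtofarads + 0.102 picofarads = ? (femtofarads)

In femtofarads:
  0.651 picofarads = 0.651 × 10³ femtofarads = 651
  0.00106 picofarads = 0.00106 × 10³ femtofarads = 1.06
  58.6 femtofarads → 58.6
  0.102 picofarads = 0.102 × 10³ femtofarads = 102
Sum: 651 + 1.06 + 58.6 + 102 = 812.66

812.66 femtofarads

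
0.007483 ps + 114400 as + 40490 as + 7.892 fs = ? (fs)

In fs:
  0.007483 ps = 0.007483e3 fs = 7.483
  114400 as = 114400e-3 fs = 114.4
  40490 as = 40490e-3 fs = 40.49
  7.892 fs → 7.892
Sum: 7.483 + 114.4 + 40.49 + 7.892 = 170.265

170.265 fs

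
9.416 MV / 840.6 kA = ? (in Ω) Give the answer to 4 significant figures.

11.20 Ω

(9.416e6) / (840.6e3) = 0.0112015e3 Ω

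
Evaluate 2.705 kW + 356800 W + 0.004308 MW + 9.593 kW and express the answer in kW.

In kW:
  2.705 kW → 2.705
  356800 W = 356800 × 10⁻³ kW = 356.8
  0.004308 MW = 0.004308 × 10³ kW = 4.308
  9.593 kW → 9.593
Sum: 2.705 + 356.8 + 4.308 + 9.593 = 373.406

373.406 kW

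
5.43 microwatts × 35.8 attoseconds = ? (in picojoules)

5.43 × 10⁻⁶ × 35.8 × 10⁻¹⁸ = 194.394 × 10⁻²⁴ J

0.000000000194394 picojoules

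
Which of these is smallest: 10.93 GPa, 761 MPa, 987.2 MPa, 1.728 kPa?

10.93 GPa = 10930000000 Pa
761 MPa = 761000000 Pa
987.2 MPa = 987200000 Pa
1.728 kPa = 1728 Pa

1.728 kPa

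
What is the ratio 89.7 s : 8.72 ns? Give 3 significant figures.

10300000000

(89.7) / (8.72 × 10⁻⁹) = 10.29 × 10⁹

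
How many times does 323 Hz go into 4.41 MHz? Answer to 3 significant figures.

(4.41e6) / (323) = 0.01365e6

13700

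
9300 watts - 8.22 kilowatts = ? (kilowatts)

In kilowatts:
  9300 watts = 9300 × 10⁻³ kilowatts = 9.3
  8.22 kilowatts → 8.22
Difference: 9.3 - 8.22 = 1.08

1.08 kilowatts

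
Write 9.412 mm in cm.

0.9412 cm

milli = 10⁻³, centi = 10⁻²; factor is 10⁻¹.
9.412 × 10⁻¹ = 0.9412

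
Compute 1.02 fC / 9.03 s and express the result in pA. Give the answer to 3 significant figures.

(1.02 × 10^-15) / (9.03) = 0.11296 × 10^-15 A

0.000113 pA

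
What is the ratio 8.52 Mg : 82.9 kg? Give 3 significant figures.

(8.52 × 10^6) / (82.9 × 10^3) = 0.1028 × 10^3

103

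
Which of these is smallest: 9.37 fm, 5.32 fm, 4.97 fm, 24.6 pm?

9.37 fm = 0.00000000000000937 m
5.32 fm = 0.00000000000000532 m
4.97 fm = 0.00000000000000497 m
24.6 pm = 0.0000000000246 m

4.97 fm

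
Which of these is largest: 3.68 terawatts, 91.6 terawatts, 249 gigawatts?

91.6 terawatts

3.68 terawatts = 3680000000000 watts
91.6 terawatts = 91600000000000 watts
249 gigawatts = 249000000000 watts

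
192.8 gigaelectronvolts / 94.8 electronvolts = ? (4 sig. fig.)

2034000000

(192.8 × 10⁹) / (94.8) = 2.0338 × 10⁹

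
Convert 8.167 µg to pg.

micro = 10^-6, pico = 10^-12; factor is 10^6.
8.167 × 10^6 = 8167000

8167000 pg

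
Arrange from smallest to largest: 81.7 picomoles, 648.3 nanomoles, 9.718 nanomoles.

81.7 picomoles = 0.0000000000817 moles
648.3 nanomoles = 0.0000006483 moles
9.718 nanomoles = 0.000000009718 moles

81.7 picomoles < 9.718 nanomoles < 648.3 nanomoles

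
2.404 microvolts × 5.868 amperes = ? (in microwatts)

14.106672 microwatts

2.404 × 10⁻⁶ × 5.868 = 14.106672 × 10⁻⁶ W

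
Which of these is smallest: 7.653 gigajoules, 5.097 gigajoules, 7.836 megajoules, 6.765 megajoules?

7.653 gigajoules = 7653000000 joules
5.097 gigajoules = 5097000000 joules
7.836 megajoules = 7836000 joules
6.765 megajoules = 6765000 joules

6.765 megajoules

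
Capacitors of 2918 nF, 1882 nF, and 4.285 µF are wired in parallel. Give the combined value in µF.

9.085 µF

In µF:
  2918 nF = 2918 × 10⁻³ µF = 2.918
  1882 nF = 1882 × 10⁻³ µF = 1.882
  4.285 µF → 4.285
Sum: 2.918 + 1.882 + 4.285 = 9.085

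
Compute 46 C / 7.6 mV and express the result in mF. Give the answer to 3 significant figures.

(46) / (7.6 × 10^-3) = 6.0526 × 10^3 F

6050000 mF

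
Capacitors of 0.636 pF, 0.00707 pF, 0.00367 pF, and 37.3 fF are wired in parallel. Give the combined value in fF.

684.04 fF

In fF:
  0.636 pF = 0.636 × 10³ fF = 636
  0.00707 pF = 0.00707 × 10³ fF = 7.07
  0.00367 pF = 0.00367 × 10³ fF = 3.67
  37.3 fF → 37.3
Sum: 636 + 7.07 + 3.67 + 37.3 = 684.04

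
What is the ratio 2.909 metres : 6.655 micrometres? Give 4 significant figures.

(2.909) / (6.655e-6) = 0.43711e6

437100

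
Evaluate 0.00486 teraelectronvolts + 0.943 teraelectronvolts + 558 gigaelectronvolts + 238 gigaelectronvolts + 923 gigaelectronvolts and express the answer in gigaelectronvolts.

2666.86 gigaelectronvolts

In gigaelectronvolts:
  0.00486 teraelectronvolts = 0.00486e3 gigaelectronvolts = 4.86
  0.943 teraelectronvolts = 0.943e3 gigaelectronvolts = 943
  558 gigaelectronvolts → 558
  238 gigaelectronvolts → 238
  923 gigaelectronvolts → 923
Sum: 4.86 + 943 + 558 + 238 + 923 = 2666.86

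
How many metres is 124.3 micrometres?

0.0001243 metres

micro = 10^-6, (no prefix) = 10^0; factor is 10^-6.
124.3 × 10^-6 = 0.0001243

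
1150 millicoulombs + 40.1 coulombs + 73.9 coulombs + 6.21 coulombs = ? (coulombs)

In coulombs:
  1150 millicoulombs = 1150 × 10^-3 coulombs = 1.15
  40.1 coulombs → 40.1
  73.9 coulombs → 73.9
  6.21 coulombs → 6.21
Sum: 1.15 + 40.1 + 73.9 + 6.21 = 121.36

121.36 coulombs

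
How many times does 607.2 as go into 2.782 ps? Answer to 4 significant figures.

(2.782e-12) / (607.2e-18) = 0.0045817e6

4582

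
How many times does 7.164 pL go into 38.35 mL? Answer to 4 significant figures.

5353000000

(38.35 × 10⁻³) / (7.164 × 10⁻¹²) = 5.3532 × 10⁹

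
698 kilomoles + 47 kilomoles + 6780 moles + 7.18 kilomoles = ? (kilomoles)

In kilomoles:
  698 kilomoles → 698
  47 kilomoles → 47
  6780 moles = 6780 × 10⁻³ kilomoles = 6.78
  7.18 kilomoles → 7.18
Sum: 698 + 47 + 6.78 + 7.18 = 758.96

758.96 kilomoles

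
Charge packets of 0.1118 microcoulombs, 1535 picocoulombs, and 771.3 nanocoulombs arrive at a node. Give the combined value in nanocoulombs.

884.635 nanocoulombs

In nanocoulombs:
  0.1118 microcoulombs = 0.1118 × 10^3 nanocoulombs = 111.8
  1535 picocoulombs = 1535 × 10^-3 nanocoulombs = 1.535
  771.3 nanocoulombs → 771.3
Sum: 111.8 + 1.535 + 771.3 = 884.635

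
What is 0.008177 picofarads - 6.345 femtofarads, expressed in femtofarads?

1.832 femtofarads

In femtofarads:
  0.008177 picofarads = 0.008177 × 10³ femtofarads = 8.177
  6.345 femtofarads → 6.345
Difference: 8.177 - 6.345 = 1.832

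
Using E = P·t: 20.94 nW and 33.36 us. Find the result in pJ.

20.94 × 10^-9 × 33.36 × 10^-6 = 698.5584 × 10^-15 J

0.6985584 pJ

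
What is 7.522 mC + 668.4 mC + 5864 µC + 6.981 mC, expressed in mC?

688.767 mC

In mC:
  7.522 mC → 7.522
  668.4 mC → 668.4
  5864 µC = 5864e-3 mC = 5.864
  6.981 mC → 6.981
Sum: 7.522 + 668.4 + 5.864 + 6.981 = 688.767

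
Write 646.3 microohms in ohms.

0.0006463 ohms

micro = 1e-6, (no prefix) = 1e0; factor is 1e-6.
646.3 × 1e-6 = 0.0006463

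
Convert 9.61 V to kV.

0.00961 kV

(no prefix) = 10⁰, kilo = 10³; factor is 10⁻³.
9.61 × 10⁻³ = 0.00961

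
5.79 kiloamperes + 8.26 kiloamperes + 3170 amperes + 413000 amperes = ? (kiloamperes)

In kiloamperes:
  5.79 kiloamperes → 5.79
  8.26 kiloamperes → 8.26
  3170 amperes = 3170 × 10⁻³ kiloamperes = 3.17
  413000 amperes = 413000 × 10⁻³ kiloamperes = 413
Sum: 5.79 + 8.26 + 3.17 + 413 = 430.22

430.22 kiloamperes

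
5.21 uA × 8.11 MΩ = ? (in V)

5.21e-6 × 8.11e6 = 42.2531 V

42.2531 V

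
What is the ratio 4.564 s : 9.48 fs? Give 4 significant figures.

(4.564) / (9.48 × 10⁻¹⁵) = 0.48143 × 10¹⁵

481400000000000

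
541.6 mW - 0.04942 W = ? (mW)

492.18 mW

In mW:
  541.6 mW → 541.6
  0.04942 W = 0.04942 × 10^3 mW = 49.42
Difference: 541.6 - 49.42 = 492.18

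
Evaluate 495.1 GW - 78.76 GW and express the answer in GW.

In GW:
  495.1 GW → 495.1
  78.76 GW → 78.76
Difference: 495.1 - 78.76 = 416.34

416.34 GW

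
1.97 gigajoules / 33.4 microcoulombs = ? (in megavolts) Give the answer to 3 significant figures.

59000000 megavolts

(1.97 × 10⁹) / (33.4 × 10⁻⁶) = 0.058982 × 10¹⁵ V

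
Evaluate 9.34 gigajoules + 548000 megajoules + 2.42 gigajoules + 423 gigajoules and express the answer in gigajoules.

In gigajoules:
  9.34 gigajoules → 9.34
  548000 megajoules = 548000 × 10^-3 gigajoules = 548
  2.42 gigajoules → 2.42
  423 gigajoules → 423
Sum: 9.34 + 548 + 2.42 + 423 = 982.76

982.76 gigajoules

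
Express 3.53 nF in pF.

nano = 10⁻⁹, pico = 10⁻¹²; factor is 10³.
3.53 × 10³ = 3530

3530 pF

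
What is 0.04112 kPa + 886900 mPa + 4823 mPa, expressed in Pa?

In Pa:
  0.04112 kPa = 0.04112e3 Pa = 41.12
  886900 mPa = 886900e-3 Pa = 886.9
  4823 mPa = 4823e-3 Pa = 4.823
Sum: 41.12 + 886.9 + 4.823 = 932.843

932.843 Pa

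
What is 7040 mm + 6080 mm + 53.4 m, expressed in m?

66.52 m

In m:
  7040 mm = 7040e-3 m = 7.04
  6080 mm = 6080e-3 m = 6.08
  53.4 m → 53.4
Sum: 7.04 + 6.08 + 53.4 = 66.52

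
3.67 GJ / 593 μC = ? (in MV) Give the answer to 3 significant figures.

(3.67e9) / (593e-6) = 0.0061889e15 V

6190000 MV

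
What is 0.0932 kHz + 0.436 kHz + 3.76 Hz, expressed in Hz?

532.96 Hz

In Hz:
  0.0932 kHz = 0.0932 × 10³ Hz = 93.2
  0.436 kHz = 0.436 × 10³ Hz = 436
  3.76 Hz → 3.76
Sum: 93.2 + 436 + 3.76 = 532.96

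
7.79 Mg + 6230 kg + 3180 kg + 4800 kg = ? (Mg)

22 Mg

In Mg:
  7.79 Mg → 7.79
  6230 kg = 6230 × 10^-3 Mg = 6.23
  3180 kg = 3180 × 10^-3 Mg = 3.18
  4800 kg = 4800 × 10^-3 Mg = 4.8
Sum: 7.79 + 6.23 + 3.18 + 4.8 = 22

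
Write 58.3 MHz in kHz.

mega = 10⁶, kilo = 10³; factor is 10³.
58.3 × 10³ = 58300

58300 kHz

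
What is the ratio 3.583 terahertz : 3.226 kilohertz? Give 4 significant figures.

1111000000

(3.583 × 10¹²) / (3.226 × 10³) = 1.1107 × 10⁹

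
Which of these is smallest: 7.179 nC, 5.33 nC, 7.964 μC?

7.179 nC = 0.000000007179 C
5.33 nC = 0.00000000533 C
7.964 μC = 0.000007964 C

5.33 nC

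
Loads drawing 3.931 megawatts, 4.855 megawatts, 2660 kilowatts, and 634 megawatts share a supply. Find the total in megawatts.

645.446 megawatts

In megawatts:
  3.931 megawatts → 3.931
  4.855 megawatts → 4.855
  2660 kilowatts = 2660 × 10^-3 megawatts = 2.66
  634 megawatts → 634
Sum: 3.931 + 4.855 + 2.66 + 634 = 645.446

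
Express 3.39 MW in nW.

3390000000000000 nW

mega = 10⁶, nano = 10⁻⁹; factor is 10¹⁵.
3.39 × 10¹⁵ = 3390000000000000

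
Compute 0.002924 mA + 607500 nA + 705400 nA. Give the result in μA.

In μA:
  0.002924 mA = 0.002924e3 μA = 2.924
  607500 nA = 607500e-3 μA = 607.5
  705400 nA = 705400e-3 μA = 705.4
Sum: 2.924 + 607.5 + 705.4 = 1315.824

1315.824 μA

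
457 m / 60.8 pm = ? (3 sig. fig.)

(457) / (60.8e-12) = 7.516e12

7520000000000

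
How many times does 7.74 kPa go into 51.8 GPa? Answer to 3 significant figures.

(51.8 × 10⁹) / (7.74 × 10³) = 6.693 × 10⁶

6690000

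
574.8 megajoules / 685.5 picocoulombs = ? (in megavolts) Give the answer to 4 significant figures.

838500000000 megavolts

(574.8 × 10⁶) / (685.5 × 10⁻¹²) = 0.838512 × 10¹⁸ V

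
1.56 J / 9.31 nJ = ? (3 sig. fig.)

168000000

(1.56) / (9.31 × 10⁻⁹) = 0.1676 × 10⁹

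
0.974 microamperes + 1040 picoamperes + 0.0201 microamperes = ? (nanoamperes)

In nanoamperes:
  0.974 microamperes = 0.974e3 nanoamperes = 974
  1040 picoamperes = 1040e-3 nanoamperes = 1.04
  0.0201 microamperes = 0.0201e3 nanoamperes = 20.1
Sum: 974 + 1.04 + 20.1 = 995.14

995.14 nanoamperes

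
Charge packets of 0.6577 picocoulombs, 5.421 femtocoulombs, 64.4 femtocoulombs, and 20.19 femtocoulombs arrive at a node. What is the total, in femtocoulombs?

In femtocoulombs:
  0.6577 picocoulombs = 0.6577 × 10³ femtocoulombs = 657.7
  5.421 femtocoulombs → 5.421
  64.4 femtocoulombs → 64.4
  20.19 femtocoulombs → 20.19
Sum: 657.7 + 5.421 + 64.4 + 20.19 = 747.711

747.711 femtocoulombs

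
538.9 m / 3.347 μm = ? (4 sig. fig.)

161000000

(538.9) / (3.347 × 10^-6) = 161.01 × 10^6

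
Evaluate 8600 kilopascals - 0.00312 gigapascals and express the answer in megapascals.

In megapascals:
  8600 kilopascals = 8600 × 10^-3 megapascals = 8.6
  0.00312 gigapascals = 0.00312 × 10^3 megapascals = 3.12
Difference: 8.6 - 3.12 = 5.48

5.48 megapascals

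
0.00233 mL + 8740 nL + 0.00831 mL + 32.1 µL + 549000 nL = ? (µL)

In µL:
  0.00233 mL = 0.00233e3 µL = 2.33
  8740 nL = 8740e-3 µL = 8.74
  0.00831 mL = 0.00831e3 µL = 8.31
  32.1 µL → 32.1
  549000 nL = 549000e-3 µL = 549
Sum: 2.33 + 8.74 + 8.31 + 32.1 + 549 = 600.48

600.48 µL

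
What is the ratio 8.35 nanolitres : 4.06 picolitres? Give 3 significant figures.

(8.35e-9) / (4.06e-12) = 2.057e3

2060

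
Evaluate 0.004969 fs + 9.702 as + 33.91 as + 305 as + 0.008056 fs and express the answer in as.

In as:
  0.004969 fs = 0.004969 × 10^3 as = 4.969
  9.702 as → 9.702
  33.91 as → 33.91
  305 as → 305
  0.008056 fs = 0.008056 × 10^3 as = 8.056
Sum: 4.969 + 9.702 + 33.91 + 305 + 8.056 = 361.637

361.637 as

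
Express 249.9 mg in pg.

249900000000 pg

milli = 1e-3, pico = 1e-12; factor is 1e9.
249.9 × 1e9 = 249900000000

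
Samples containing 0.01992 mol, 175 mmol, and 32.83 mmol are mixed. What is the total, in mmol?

In mmol:
  0.01992 mol = 0.01992 × 10^3 mmol = 19.92
  175 mmol → 175
  32.83 mmol → 32.83
Sum: 19.92 + 175 + 32.83 = 227.75

227.75 mmol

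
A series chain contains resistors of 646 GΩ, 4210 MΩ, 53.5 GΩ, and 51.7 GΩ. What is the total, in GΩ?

755.41 GΩ

In GΩ:
  646 GΩ → 646
  4210 MΩ = 4210e-3 GΩ = 4.21
  53.5 GΩ → 53.5
  51.7 GΩ → 51.7
Sum: 646 + 4.21 + 53.5 + 51.7 = 755.41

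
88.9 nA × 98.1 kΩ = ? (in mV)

88.9e-9 × 98.1e3 = 8721.09e-6 V

8.72109 mV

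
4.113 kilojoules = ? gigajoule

0.000004113 gigajoules

kilo = 10^3, giga = 10^9; factor is 10^-6.
4.113 × 10^-6 = 0.000004113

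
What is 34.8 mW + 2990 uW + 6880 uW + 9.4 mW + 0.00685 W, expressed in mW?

In mW:
  34.8 mW → 34.8
  2990 uW = 2990 × 10^-3 mW = 2.99
  6880 uW = 6880 × 10^-3 mW = 6.88
  9.4 mW → 9.4
  0.00685 W = 0.00685 × 10^3 mW = 6.85
Sum: 34.8 + 2.99 + 6.88 + 9.4 + 6.85 = 60.92

60.92 mW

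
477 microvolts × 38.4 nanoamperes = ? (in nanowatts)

0.0183168 nanowatts

477 × 10⁻⁶ × 38.4 × 10⁻⁹ = 18316.8 × 10⁻¹⁵ W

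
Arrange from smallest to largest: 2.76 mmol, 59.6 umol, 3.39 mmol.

59.6 umol < 2.76 mmol < 3.39 mmol

2.76 mmol = 0.00276 mol
59.6 umol = 0.0000596 mol
3.39 mmol = 0.00339 mol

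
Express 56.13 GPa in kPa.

56130000 kPa

giga = 10⁹, kilo = 10³; factor is 10⁶.
56.13 × 10⁶ = 56130000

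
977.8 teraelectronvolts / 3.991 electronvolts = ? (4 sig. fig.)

(977.8e12) / (3.991) = 245e12

245000000000000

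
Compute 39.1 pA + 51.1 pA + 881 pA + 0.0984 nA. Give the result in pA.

In pA:
  39.1 pA → 39.1
  51.1 pA → 51.1
  881 pA → 881
  0.0984 nA = 0.0984 × 10^3 pA = 98.4
Sum: 39.1 + 51.1 + 881 + 98.4 = 1069.6

1069.6 pA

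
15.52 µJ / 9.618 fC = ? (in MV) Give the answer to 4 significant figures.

(15.52 × 10^-6) / (9.618 × 10^-15) = 1.61364 × 10^9 V

1614 MV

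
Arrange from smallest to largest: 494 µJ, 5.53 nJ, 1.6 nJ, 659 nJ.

494 µJ = 0.000494 J
5.53 nJ = 0.00000000553 J
1.6 nJ = 0.0000000016 J
659 nJ = 0.000000659 J

1.6 nJ < 5.53 nJ < 659 nJ < 494 µJ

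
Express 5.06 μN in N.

micro = 10⁻⁶, (no prefix) = 10⁰; factor is 10⁻⁶.
5.06 × 10⁻⁶ = 0.00000506

0.00000506 N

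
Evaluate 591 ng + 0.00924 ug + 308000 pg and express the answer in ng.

908.24 ng

In ng:
  591 ng → 591
  0.00924 ug = 0.00924 × 10^3 ng = 9.24
  308000 pg = 308000 × 10^-3 ng = 308
Sum: 591 + 9.24 + 308 = 908.24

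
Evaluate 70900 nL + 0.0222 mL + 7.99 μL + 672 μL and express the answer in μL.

773.09 μL

In μL:
  70900 nL = 70900 × 10⁻³ μL = 70.9
  0.0222 mL = 0.0222 × 10³ μL = 22.2
  7.99 μL → 7.99
  672 μL → 672
Sum: 70.9 + 22.2 + 7.99 + 672 = 773.09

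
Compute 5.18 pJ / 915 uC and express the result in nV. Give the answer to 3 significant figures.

5.66 nV

(5.18 × 10^-12) / (915 × 10^-6) = 0.0056612 × 10^-6 V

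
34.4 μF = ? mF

0.0344 mF

micro = 10⁻⁶, milli = 10⁻³; factor is 10⁻³.
34.4 × 10⁻³ = 0.0344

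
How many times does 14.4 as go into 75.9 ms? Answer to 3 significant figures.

(75.9 × 10^-3) / (14.4 × 10^-18) = 5.271 × 10^15

5270000000000000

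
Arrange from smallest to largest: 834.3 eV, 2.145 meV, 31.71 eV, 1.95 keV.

834.3 eV = 834.3 eV
2.145 meV = 0.002145 eV
31.71 eV = 31.71 eV
1.95 keV = 1950 eV

2.145 meV < 31.71 eV < 834.3 eV < 1.95 keV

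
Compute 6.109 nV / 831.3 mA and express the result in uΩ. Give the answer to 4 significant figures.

0.007349 uΩ

(6.109e-9) / (831.3e-3) = 0.00734873e-6 Ω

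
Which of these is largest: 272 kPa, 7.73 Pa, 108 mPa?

272 kPa

272 kPa = 272000 Pa
7.73 Pa = 7.73 Pa
108 mPa = 0.108 Pa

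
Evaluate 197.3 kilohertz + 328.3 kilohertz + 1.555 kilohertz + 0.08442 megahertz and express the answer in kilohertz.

611.575 kilohertz

In kilohertz:
  197.3 kilohertz → 197.3
  328.3 kilohertz → 328.3
  1.555 kilohertz → 1.555
  0.08442 megahertz = 0.08442e3 kilohertz = 84.42
Sum: 197.3 + 328.3 + 1.555 + 84.42 = 611.575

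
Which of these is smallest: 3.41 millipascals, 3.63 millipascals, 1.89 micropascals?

3.41 millipascals = 0.00341 pascals
3.63 millipascals = 0.00363 pascals
1.89 micropascals = 0.00000189 pascals

1.89 micropascals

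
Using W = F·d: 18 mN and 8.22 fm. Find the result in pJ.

0.00014796 pJ

18 × 10^-3 × 8.22 × 10^-15 = 147.96 × 10^-18 J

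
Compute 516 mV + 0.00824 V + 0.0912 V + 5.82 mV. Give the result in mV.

621.26 mV

In mV:
  516 mV → 516
  0.00824 V = 0.00824 × 10^3 mV = 8.24
  0.0912 V = 0.0912 × 10^3 mV = 91.2
  5.82 mV → 5.82
Sum: 516 + 8.24 + 91.2 + 5.82 = 621.26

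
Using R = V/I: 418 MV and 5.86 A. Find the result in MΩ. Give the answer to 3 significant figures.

71.3 MΩ

(418 × 10^6) / (5.86) = 71.331 × 10^6 Ω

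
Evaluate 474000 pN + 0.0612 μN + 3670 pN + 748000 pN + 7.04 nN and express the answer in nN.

1293.91 nN

In nN:
  474000 pN = 474000 × 10^-3 nN = 474
  0.0612 μN = 0.0612 × 10^3 nN = 61.2
  3670 pN = 3670 × 10^-3 nN = 3.67
  748000 pN = 748000 × 10^-3 nN = 748
  7.04 nN → 7.04
Sum: 474 + 61.2 + 3.67 + 748 + 7.04 = 1293.91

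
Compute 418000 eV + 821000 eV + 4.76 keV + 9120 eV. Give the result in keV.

In keV:
  418000 eV = 418000 × 10^-3 keV = 418
  821000 eV = 821000 × 10^-3 keV = 821
  4.76 keV → 4.76
  9120 eV = 9120 × 10^-3 keV = 9.12
Sum: 418 + 821 + 4.76 + 9.12 = 1252.88

1252.88 keV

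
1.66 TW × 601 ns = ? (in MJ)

1.66e12 × 601e-9 = 997.66e3 J

0.99766 MJ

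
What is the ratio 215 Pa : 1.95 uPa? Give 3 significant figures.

110000000

(215) / (1.95e-6) = 110.3e6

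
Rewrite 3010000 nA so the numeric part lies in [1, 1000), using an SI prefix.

= 3.01 × 10^-3 A; 10^-3 is milli.

3.01 mA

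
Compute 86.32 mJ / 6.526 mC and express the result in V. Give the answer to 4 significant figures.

13.23 V

(86.32e-3) / (6.526e-3) = 13.2271 V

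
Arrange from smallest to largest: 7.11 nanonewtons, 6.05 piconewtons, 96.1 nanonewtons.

6.05 piconewtons < 7.11 nanonewtons < 96.1 nanonewtons

7.11 nanonewtons = 0.00000000711 newtons
6.05 piconewtons = 0.00000000000605 newtons
96.1 nanonewtons = 0.0000000961 newtons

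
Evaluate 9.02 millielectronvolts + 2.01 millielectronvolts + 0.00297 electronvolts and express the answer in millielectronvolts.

14 millielectronvolts

In millielectronvolts:
  9.02 millielectronvolts → 9.02
  2.01 millielectronvolts → 2.01
  0.00297 electronvolts = 0.00297e3 millielectronvolts = 2.97
Sum: 9.02 + 2.01 + 2.97 = 14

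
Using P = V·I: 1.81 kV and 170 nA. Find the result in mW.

0.3077 mW

1.81 × 10³ × 170 × 10⁻⁹ = 307.7 × 10⁻⁶ W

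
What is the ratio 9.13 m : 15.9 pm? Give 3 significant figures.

574000000000

(9.13) / (15.9 × 10^-12) = 0.5742 × 10^12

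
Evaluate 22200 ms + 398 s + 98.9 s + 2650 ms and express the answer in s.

521.75 s

In s:
  22200 ms = 22200 × 10⁻³ s = 22.2
  398 s → 398
  98.9 s → 98.9
  2650 ms = 2650 × 10⁻³ s = 2.65
Sum: 22.2 + 398 + 98.9 + 2.65 = 521.75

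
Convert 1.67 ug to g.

0.00000167 g

micro = 10⁻⁶, (no prefix) = 10⁰; factor is 10⁻⁶.
1.67 × 10⁻⁶ = 0.00000167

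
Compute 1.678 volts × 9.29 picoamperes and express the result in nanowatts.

1.678 × 9.29e-12 = 15.58862e-12 W

0.01558862 nanowatts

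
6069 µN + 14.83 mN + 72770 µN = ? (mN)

In mN:
  6069 µN = 6069e-3 mN = 6.069
  14.83 mN → 14.83
  72770 µN = 72770e-3 mN = 72.77
Sum: 6.069 + 14.83 + 72.77 = 93.669

93.669 mN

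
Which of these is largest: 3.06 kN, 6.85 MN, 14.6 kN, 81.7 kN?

3.06 kN = 3060 N
6.85 MN = 6850000 N
14.6 kN = 14600 N
81.7 kN = 81700 N

6.85 MN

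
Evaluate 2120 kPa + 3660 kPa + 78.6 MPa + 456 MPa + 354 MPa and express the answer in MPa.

In MPa:
  2120 kPa = 2120e-3 MPa = 2.12
  3660 kPa = 3660e-3 MPa = 3.66
  78.6 MPa → 78.6
  456 MPa → 456
  354 MPa → 354
Sum: 2.12 + 3.66 + 78.6 + 456 + 354 = 894.38

894.38 MPa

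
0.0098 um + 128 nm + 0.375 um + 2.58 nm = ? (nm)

515.38 nm

In nm:
  0.0098 um = 0.0098 × 10^3 nm = 9.8
  128 nm → 128
  0.375 um = 0.375 × 10^3 nm = 375
  2.58 nm → 2.58
Sum: 9.8 + 128 + 375 + 2.58 = 515.38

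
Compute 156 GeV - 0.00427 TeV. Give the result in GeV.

151.73 GeV

In GeV:
  156 GeV → 156
  0.00427 TeV = 0.00427 × 10³ GeV = 4.27
Difference: 156 - 4.27 = 151.73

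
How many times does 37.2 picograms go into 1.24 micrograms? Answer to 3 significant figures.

(1.24 × 10⁻⁶) / (37.2 × 10⁻¹²) = 0.03333 × 10⁶

33300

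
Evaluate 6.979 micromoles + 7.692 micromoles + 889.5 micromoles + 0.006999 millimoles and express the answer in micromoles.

In micromoles:
  6.979 micromoles → 6.979
  7.692 micromoles → 7.692
  889.5 micromoles → 889.5
  0.006999 millimoles = 0.006999 × 10³ micromoles = 6.999
Sum: 6.979 + 7.692 + 889.5 + 6.999 = 911.17

911.17 micromoles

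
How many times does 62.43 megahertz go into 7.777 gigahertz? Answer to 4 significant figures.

124.6

(7.777 × 10⁹) / (62.43 × 10⁶) = 0.12457 × 10³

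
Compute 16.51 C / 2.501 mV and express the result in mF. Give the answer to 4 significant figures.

(16.51) / (2.501e-3) = 6.60136e3 F

6601000 mF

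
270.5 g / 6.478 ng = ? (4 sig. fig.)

(270.5) / (6.478 × 10^-9) = 41.757 × 10^9

41760000000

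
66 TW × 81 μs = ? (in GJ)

66 × 10¹² × 81 × 10⁻⁶ = 5346 × 10⁶ J

5.346 GJ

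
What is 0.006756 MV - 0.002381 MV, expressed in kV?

4.375 kV

In kV:
  0.006756 MV = 0.006756 × 10^3 kV = 6.756
  0.002381 MV = 0.002381 × 10^3 kV = 2.381
Difference: 6.756 - 2.381 = 4.375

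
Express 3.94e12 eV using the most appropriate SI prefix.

= 3.94e12 eV; 1e12 is tera.

3.94 TeV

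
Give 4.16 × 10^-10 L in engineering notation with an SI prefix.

= 416 × 10^-12 L; 10^-12 is pico.

416 pL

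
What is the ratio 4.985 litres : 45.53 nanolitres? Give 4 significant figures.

(4.985) / (45.53e-9) = 0.10949e9

109500000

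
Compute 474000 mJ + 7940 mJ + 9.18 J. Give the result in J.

491.12 J

In J:
  474000 mJ = 474000 × 10⁻³ J = 474
  7940 mJ = 7940 × 10⁻³ J = 7.94
  9.18 J → 9.18
Sum: 474 + 7.94 + 9.18 = 491.12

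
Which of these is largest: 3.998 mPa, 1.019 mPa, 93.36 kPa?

3.998 mPa = 0.003998 Pa
1.019 mPa = 0.001019 Pa
93.36 kPa = 93360 Pa

93.36 kPa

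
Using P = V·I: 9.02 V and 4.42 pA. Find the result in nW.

0.0398684 nW

9.02 × 4.42e-12 = 39.8684e-12 W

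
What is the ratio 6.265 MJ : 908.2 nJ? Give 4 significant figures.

(6.265 × 10^6) / (908.2 × 10^-9) = 0.0068983 × 10^15

6898000000000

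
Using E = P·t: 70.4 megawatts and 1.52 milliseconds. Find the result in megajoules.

70.4 × 10⁶ × 1.52 × 10⁻³ = 107.008 × 10³ J

0.107008 megajoules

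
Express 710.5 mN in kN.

0.0007105 kN

milli = 10⁻³, kilo = 10³; factor is 10⁻⁶.
710.5 × 10⁻⁶ = 0.0007105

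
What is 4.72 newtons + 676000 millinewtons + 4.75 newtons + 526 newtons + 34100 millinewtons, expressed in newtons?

In newtons:
  4.72 newtons → 4.72
  676000 millinewtons = 676000e-3 newtons = 676
  4.75 newtons → 4.75
  526 newtons → 526
  34100 millinewtons = 34100e-3 newtons = 34.1
Sum: 4.72 + 676 + 4.75 + 526 + 34.1 = 1245.57

1245.57 newtons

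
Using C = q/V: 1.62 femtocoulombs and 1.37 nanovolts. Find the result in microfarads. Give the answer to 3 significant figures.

1.18 microfarads

(1.62 × 10^-15) / (1.37 × 10^-9) = 1.1825 × 10^-6 F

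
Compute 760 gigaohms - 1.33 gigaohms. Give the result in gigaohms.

758.67 gigaohms

In gigaohms:
  760 gigaohms → 760
  1.33 gigaohms → 1.33
Difference: 760 - 1.33 = 758.67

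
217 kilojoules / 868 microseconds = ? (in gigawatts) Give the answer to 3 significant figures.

(217 × 10³) / (868 × 10⁻⁶) = 0.25 × 10⁹ W

0.250 gigawatts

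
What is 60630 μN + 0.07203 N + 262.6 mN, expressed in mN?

395.26 mN

In mN:
  60630 μN = 60630e-3 mN = 60.63
  0.07203 N = 0.07203e3 mN = 72.03
  262.6 mN → 262.6
Sum: 60.63 + 72.03 + 262.6 = 395.26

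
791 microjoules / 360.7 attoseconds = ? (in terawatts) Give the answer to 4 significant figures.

(791 × 10^-6) / (360.7 × 10^-18) = 2.19296 × 10^12 W

2.193 terawatts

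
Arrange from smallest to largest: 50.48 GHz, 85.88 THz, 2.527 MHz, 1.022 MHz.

1.022 MHz < 2.527 MHz < 50.48 GHz < 85.88 THz

50.48 GHz = 50480000000 Hz
85.88 THz = 85880000000000 Hz
2.527 MHz = 2527000 Hz
1.022 MHz = 1022000 Hz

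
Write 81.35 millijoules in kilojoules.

0.00008135 kilojoules

milli = 1e-3, kilo = 1e3; factor is 1e-6.
81.35 × 1e-6 = 0.00008135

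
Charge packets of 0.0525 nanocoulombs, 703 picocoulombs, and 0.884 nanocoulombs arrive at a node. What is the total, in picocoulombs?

In picocoulombs:
  0.0525 nanocoulombs = 0.0525 × 10³ picocoulombs = 52.5
  703 picocoulombs → 703
  0.884 nanocoulombs = 0.884 × 10³ picocoulombs = 884
Sum: 52.5 + 703 + 884 = 1639.5

1639.5 picocoulombs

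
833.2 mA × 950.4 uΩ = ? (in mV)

0.79187328 mV

833.2 × 10⁻³ × 950.4 × 10⁻⁶ = 791873.28 × 10⁻⁹ V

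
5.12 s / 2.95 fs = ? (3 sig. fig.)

1740000000000000

(5.12) / (2.95e-15) = 1.736e15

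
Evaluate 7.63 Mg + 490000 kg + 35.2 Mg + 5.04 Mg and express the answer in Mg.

537.87 Mg

In Mg:
  7.63 Mg → 7.63
  490000 kg = 490000e-3 Mg = 490
  35.2 Mg → 35.2
  5.04 Mg → 5.04
Sum: 7.63 + 490 + 35.2 + 5.04 = 537.87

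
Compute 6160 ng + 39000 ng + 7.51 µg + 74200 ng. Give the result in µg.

126.87 µg

In µg:
  6160 ng = 6160e-3 µg = 6.16
  39000 ng = 39000e-3 µg = 39
  7.51 µg → 7.51
  74200 ng = 74200e-3 µg = 74.2
Sum: 6.16 + 39 + 7.51 + 74.2 = 126.87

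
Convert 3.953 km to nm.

kilo = 1e3, nano = 1e-9; factor is 1e12.
3.953 × 1e12 = 3953000000000

3953000000000 nm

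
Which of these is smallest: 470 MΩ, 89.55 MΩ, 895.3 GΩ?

89.55 MΩ

470 MΩ = 470000000 Ω
89.55 MΩ = 89550000 Ω
895.3 GΩ = 895300000000 Ω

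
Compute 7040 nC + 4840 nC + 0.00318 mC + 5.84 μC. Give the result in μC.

20.9 μC

In μC:
  7040 nC = 7040e-3 μC = 7.04
  4840 nC = 4840e-3 μC = 4.84
  0.00318 mC = 0.00318e3 μC = 3.18
  5.84 μC → 5.84
Sum: 7.04 + 4.84 + 3.18 + 5.84 = 20.9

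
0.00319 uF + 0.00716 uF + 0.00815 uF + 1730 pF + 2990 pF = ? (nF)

23.22 nF

In nF:
  0.00319 uF = 0.00319 × 10^3 nF = 3.19
  0.00716 uF = 0.00716 × 10^3 nF = 7.16
  0.00815 uF = 0.00815 × 10^3 nF = 8.15
  1730 pF = 1730 × 10^-3 nF = 1.73
  2990 pF = 2990 × 10^-3 nF = 2.99
Sum: 3.19 + 7.16 + 8.15 + 1.73 + 2.99 = 23.22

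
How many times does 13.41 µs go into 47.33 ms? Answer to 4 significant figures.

(47.33e-3) / (13.41e-6) = 3.5295e3

3529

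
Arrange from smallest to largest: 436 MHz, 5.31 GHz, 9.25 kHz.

9.25 kHz < 436 MHz < 5.31 GHz

436 MHz = 436000000 Hz
5.31 GHz = 5310000000 Hz
9.25 kHz = 9250 Hz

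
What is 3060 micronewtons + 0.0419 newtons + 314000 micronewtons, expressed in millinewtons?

358.96 millinewtons

In millinewtons:
  3060 micronewtons = 3060 × 10⁻³ millinewtons = 3.06
  0.0419 newtons = 0.0419 × 10³ millinewtons = 41.9
  314000 micronewtons = 314000 × 10⁻³ millinewtons = 314
Sum: 3.06 + 41.9 + 314 = 358.96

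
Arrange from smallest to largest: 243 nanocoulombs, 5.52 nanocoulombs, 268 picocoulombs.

268 picocoulombs < 5.52 nanocoulombs < 243 nanocoulombs

243 nanocoulombs = 0.000000243 coulombs
5.52 nanocoulombs = 0.00000000552 coulombs
268 picocoulombs = 0.000000000268 coulombs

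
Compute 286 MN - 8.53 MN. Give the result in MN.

In MN:
  286 MN → 286
  8.53 MN → 8.53
Difference: 286 - 8.53 = 277.47

277.47 MN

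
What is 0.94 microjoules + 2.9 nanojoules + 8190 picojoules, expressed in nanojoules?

In nanojoules:
  0.94 microjoules = 0.94 × 10^3 nanojoules = 940
  2.9 nanojoules → 2.9
  8190 picojoules = 8190 × 10^-3 nanojoules = 8.19
Sum: 940 + 2.9 + 8.19 = 951.09

951.09 nanojoules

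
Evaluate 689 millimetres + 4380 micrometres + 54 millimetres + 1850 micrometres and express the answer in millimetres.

In millimetres:
  689 millimetres → 689
  4380 micrometres = 4380e-3 millimetres = 4.38
  54 millimetres → 54
  1850 micrometres = 1850e-3 millimetres = 1.85
Sum: 689 + 4.38 + 54 + 1.85 = 749.23

749.23 millimetres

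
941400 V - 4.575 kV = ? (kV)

936.825 kV

In kV:
  941400 V = 941400 × 10⁻³ kV = 941.4
  4.575 kV → 4.575
Difference: 941.4 - 4.575 = 936.825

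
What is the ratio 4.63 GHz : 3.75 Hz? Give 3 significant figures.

1230000000

(4.63 × 10^9) / (3.75) = 1.235 × 10^9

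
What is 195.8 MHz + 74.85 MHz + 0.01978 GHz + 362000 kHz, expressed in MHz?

In MHz:
  195.8 MHz → 195.8
  74.85 MHz → 74.85
  0.01978 GHz = 0.01978 × 10^3 MHz = 19.78
  362000 kHz = 362000 × 10^-3 MHz = 362
Sum: 195.8 + 74.85 + 19.78 + 362 = 652.43

652.43 MHz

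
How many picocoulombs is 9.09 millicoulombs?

9090000000 picocoulombs

milli = 1e-3, pico = 1e-12; factor is 1e9.
9.09 × 1e9 = 9090000000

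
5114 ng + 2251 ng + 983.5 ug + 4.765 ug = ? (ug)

995.63 ug

In ug:
  5114 ng = 5114 × 10^-3 ug = 5.114
  2251 ng = 2251 × 10^-3 ug = 2.251
  983.5 ug → 983.5
  4.765 ug → 4.765
Sum: 5.114 + 2.251 + 983.5 + 4.765 = 995.63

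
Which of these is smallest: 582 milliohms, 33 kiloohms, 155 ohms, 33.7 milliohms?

33.7 milliohms

582 milliohms = 0.582 ohms
33 kiloohms = 33000 ohms
155 ohms = 155 ohms
33.7 milliohms = 0.0337 ohms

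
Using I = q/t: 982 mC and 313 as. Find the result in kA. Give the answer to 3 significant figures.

3140000000000 kA

(982e-3) / (313e-18) = 3.1374e15 A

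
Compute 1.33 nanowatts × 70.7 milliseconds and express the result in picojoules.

1.33e-9 × 70.7e-3 = 94.031e-12 J

94.031 picojoules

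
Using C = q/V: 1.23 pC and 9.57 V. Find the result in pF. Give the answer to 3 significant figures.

0.129 pF

(1.23 × 10⁻¹²) / (9.57) = 0.12853 × 10⁻¹² F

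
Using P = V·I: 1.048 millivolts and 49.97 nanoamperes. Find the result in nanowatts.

0.05236856 nanowatts

1.048 × 10⁻³ × 49.97 × 10⁻⁹ = 52.36856 × 10⁻¹² W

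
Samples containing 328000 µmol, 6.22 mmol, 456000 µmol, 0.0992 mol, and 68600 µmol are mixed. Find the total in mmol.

958.02 mmol

In mmol:
  328000 µmol = 328000 × 10^-3 mmol = 328
  6.22 mmol → 6.22
  456000 µmol = 456000 × 10^-3 mmol = 456
  0.0992 mol = 0.0992 × 10^3 mmol = 99.2
  68600 µmol = 68600 × 10^-3 mmol = 68.6
Sum: 328 + 6.22 + 456 + 99.2 + 68.6 = 958.02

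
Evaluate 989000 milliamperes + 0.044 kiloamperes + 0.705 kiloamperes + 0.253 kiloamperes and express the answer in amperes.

In amperes:
  989000 milliamperes = 989000 × 10⁻³ amperes = 989
  0.044 kiloamperes = 0.044 × 10³ amperes = 44
  0.705 kiloamperes = 0.705 × 10³ amperes = 705
  0.253 kiloamperes = 0.253 × 10³ amperes = 253
Sum: 989 + 44 + 705 + 253 = 1991

1991 amperes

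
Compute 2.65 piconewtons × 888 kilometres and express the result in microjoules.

2.65 × 10^-12 × 888 × 10^3 = 2353.2 × 10^-9 J

2.3532 microjoules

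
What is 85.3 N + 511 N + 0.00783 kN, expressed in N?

604.13 N

In N:
  85.3 N → 85.3
  511 N → 511
  0.00783 kN = 0.00783 × 10³ N = 7.83
Sum: 85.3 + 511 + 7.83 = 604.13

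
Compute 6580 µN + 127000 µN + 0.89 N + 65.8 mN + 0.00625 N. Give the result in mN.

1095.63 mN

In mN:
  6580 µN = 6580 × 10^-3 mN = 6.58
  127000 µN = 127000 × 10^-3 mN = 127
  0.89 N = 0.89 × 10^3 mN = 890
  65.8 mN → 65.8
  0.00625 N = 0.00625 × 10^3 mN = 6.25
Sum: 6.58 + 127 + 890 + 65.8 + 6.25 = 1095.63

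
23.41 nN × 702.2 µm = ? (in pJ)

16.438502 pJ

23.41 × 10⁻⁹ × 702.2 × 10⁻⁶ = 16438.502 × 10⁻¹⁵ J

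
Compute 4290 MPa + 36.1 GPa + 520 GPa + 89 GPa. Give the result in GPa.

649.39 GPa

In GPa:
  4290 MPa = 4290e-3 GPa = 4.29
  36.1 GPa → 36.1
  520 GPa → 520
  89 GPa → 89
Sum: 4.29 + 36.1 + 520 + 89 = 649.39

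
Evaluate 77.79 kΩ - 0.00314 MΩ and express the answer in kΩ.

In kΩ:
  77.79 kΩ → 77.79
  0.00314 MΩ = 0.00314 × 10^3 kΩ = 3.14
Difference: 77.79 - 3.14 = 74.65

74.65 kΩ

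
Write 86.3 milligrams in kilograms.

milli = 1e-3, kilo = 1e3; factor is 1e-6.
86.3 × 1e-6 = 0.0000863

0.0000863 kilograms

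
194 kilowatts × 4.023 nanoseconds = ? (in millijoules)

194 × 10³ × 4.023 × 10⁻⁹ = 780.462 × 10⁻⁶ J

0.780462 millijoules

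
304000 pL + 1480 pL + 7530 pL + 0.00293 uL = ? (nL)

315.94 nL

In nL:
  304000 pL = 304000 × 10⁻³ nL = 304
  1480 pL = 1480 × 10⁻³ nL = 1.48
  7530 pL = 7530 × 10⁻³ nL = 7.53
  0.00293 uL = 0.00293 × 10³ nL = 2.93
Sum: 304 + 1.48 + 7.53 + 2.93 = 315.94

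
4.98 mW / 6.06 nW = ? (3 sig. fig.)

822000

(4.98 × 10^-3) / (6.06 × 10^-9) = 0.8218 × 10^6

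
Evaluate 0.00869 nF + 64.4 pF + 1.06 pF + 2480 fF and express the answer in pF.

In pF:
  0.00869 nF = 0.00869 × 10^3 pF = 8.69
  64.4 pF → 64.4
  1.06 pF → 1.06
  2480 fF = 2480 × 10^-3 pF = 2.48
Sum: 8.69 + 64.4 + 1.06 + 2.48 = 76.63

76.63 pF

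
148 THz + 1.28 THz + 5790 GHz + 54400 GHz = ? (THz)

In THz:
  148 THz → 148
  1.28 THz → 1.28
  5790 GHz = 5790e-3 THz = 5.79
  54400 GHz = 54400e-3 THz = 54.4
Sum: 148 + 1.28 + 5.79 + 54.4 = 209.47

209.47 THz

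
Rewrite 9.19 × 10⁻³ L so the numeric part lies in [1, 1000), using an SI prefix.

= 9.19 × 10⁻³ L; 10⁻³ is milli.

9.19 mL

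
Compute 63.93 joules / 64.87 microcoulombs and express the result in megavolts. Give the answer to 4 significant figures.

(63.93) / (64.87e-6) = 0.985509e6 V

0.9855 megavolts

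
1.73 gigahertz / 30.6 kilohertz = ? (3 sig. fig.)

(1.73e9) / (30.6e3) = 0.05654e6

56500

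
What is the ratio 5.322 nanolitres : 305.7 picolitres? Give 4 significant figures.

17.41

(5.322 × 10^-9) / (305.7 × 10^-12) = 0.017409 × 10^3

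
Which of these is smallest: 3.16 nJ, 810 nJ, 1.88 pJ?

3.16 nJ = 0.00000000316 J
810 nJ = 0.00000081 J
1.88 pJ = 0.00000000000188 J

1.88 pJ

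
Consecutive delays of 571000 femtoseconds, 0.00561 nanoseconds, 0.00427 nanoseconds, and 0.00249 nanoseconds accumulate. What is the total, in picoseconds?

In picoseconds:
  571000 femtoseconds = 571000e-3 picoseconds = 571
  0.00561 nanoseconds = 0.00561e3 picoseconds = 5.61
  0.00427 nanoseconds = 0.00427e3 picoseconds = 4.27
  0.00249 nanoseconds = 0.00249e3 picoseconds = 2.49
Sum: 571 + 5.61 + 4.27 + 2.49 = 583.37

583.37 picoseconds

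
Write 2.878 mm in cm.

milli = 10⁻³, centi = 10⁻²; factor is 10⁻¹.
2.878 × 10⁻¹ = 0.2878

0.2878 cm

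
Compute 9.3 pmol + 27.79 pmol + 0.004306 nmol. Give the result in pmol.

In pmol:
  9.3 pmol → 9.3
  27.79 pmol → 27.79
  0.004306 nmol = 0.004306 × 10^3 pmol = 4.306
Sum: 9.3 + 27.79 + 4.306 = 41.396

41.396 pmol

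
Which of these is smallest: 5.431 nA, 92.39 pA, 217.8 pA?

92.39 pA

5.431 nA = 0.000000005431 A
92.39 pA = 0.00000000009239 A
217.8 pA = 0.0000000002178 A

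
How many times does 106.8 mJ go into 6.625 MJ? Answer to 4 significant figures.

62030000

(6.625e6) / (106.8e-3) = 0.062032e9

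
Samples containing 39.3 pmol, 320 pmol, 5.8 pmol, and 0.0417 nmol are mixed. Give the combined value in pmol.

In pmol:
  39.3 pmol → 39.3
  320 pmol → 320
  5.8 pmol → 5.8
  0.0417 nmol = 0.0417 × 10³ pmol = 41.7
Sum: 39.3 + 320 + 5.8 + 41.7 = 406.8

406.8 pmol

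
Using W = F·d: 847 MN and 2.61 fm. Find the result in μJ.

2.21067 μJ

847e6 × 2.61e-15 = 2210.67e-9 J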